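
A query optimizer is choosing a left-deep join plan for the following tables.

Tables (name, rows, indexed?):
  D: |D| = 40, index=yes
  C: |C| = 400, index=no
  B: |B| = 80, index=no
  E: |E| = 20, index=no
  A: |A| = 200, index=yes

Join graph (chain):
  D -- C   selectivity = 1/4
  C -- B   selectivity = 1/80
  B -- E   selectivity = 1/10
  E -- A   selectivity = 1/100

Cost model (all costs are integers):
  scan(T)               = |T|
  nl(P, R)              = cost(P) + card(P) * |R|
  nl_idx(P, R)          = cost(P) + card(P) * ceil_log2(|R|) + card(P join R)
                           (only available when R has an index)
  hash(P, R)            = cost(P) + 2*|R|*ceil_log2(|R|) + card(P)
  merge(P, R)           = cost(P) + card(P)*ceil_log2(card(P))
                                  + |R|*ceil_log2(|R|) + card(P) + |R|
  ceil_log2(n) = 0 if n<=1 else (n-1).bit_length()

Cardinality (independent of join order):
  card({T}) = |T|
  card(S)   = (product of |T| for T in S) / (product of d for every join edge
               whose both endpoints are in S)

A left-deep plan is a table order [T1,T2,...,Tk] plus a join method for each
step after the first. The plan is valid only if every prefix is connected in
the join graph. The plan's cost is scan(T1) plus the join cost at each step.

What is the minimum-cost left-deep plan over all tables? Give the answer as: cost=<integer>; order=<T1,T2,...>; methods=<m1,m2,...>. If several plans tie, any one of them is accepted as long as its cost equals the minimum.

Selinger DP (subsets sized 1..n):
  {D}: scan cost=40, card=40
  {C}: scan cost=400, card=400
  {B}: scan cost=80, card=80
  {E}: scan cost=20, card=20
  {A}: scan cost=200, card=200
  {CD}: card=4000; try (D,hash)→1280, (C,merge)→4320, (D,merge)→4680, (D,nl_idx)→6800, (C,hash)→7280, (C,nl)→16040 …(+1); best=1280 via (D,hash)
  {BC}: card=400; try (B,hash)→1920, (C,merge)→4720, (B,merge)→5040, (C,hash)→7360, (C,nl)→32080, (B,nl)→32400; best=1920 via (B,hash)
  {BE}: card=160; try (E,hash)→360, (B,merge)→780, (E,merge)→840, (B,hash)→1160, (B,nl)→1620, (E,nl)→1680; best=360 via (E,hash)
  {AE}: card=40; try (A,nl_idx)→220, (E,hash)→600, (A,merge)→1940, (E,merge)→2120, (A,hash)→3240, (A,nl)→4020 …(+1); best=220 via (A,nl_idx)
  {BCD}: card=4000; try (D,hash)→2800, (D,merge)→6200, (B,hash)→6400, (D,nl_idx)→8320, (D,nl)→17920, (B,merge)→53920 …(+1); best=2800 via (D,hash)
  {BCE}: card=800; try (E,hash)→2520, (C,merge)→5800, (E,merge)→6040, (C,hash)→7720, (E,nl)→9920, (C,nl)→64360; best=2520 via (E,hash)
  {ABE}: card=320; try (B,merge)→1140, (B,hash)→1380, (A,nl_idx)→1960, (B,nl)→3420, (A,merge)→3600, (A,hash)→3720 …(+1); best=1140 via (B,merge)
  {BCDE}: card=8000; try (D,hash)→3800, (E,hash)→7000, (D,merge)→11600, (D,nl_idx)→15320, (D,nl)→34520, (E,merge)→54920 …(+1); best=3800 via (D,hash)
  {ABCE}: card=1600; try (A,hash)→6520, (C,merge)→8340, (C,hash)→8660, (A,nl_idx)→10520, (A,merge)→13120, (C,nl)→129140 …(+1); best=6520 via (A,hash)
  {ABCDE}: card=16000; try (D,hash)→8600, (A,hash)→15000, (D,merge)→26000, (D,nl_idx)→32120, (D,nl)→70520, (A,nl_idx)→83800 …(+2); best=8600 via (D,hash)

cost=8600; order=C,B,E,A,D; methods=hash,hash,hash,hash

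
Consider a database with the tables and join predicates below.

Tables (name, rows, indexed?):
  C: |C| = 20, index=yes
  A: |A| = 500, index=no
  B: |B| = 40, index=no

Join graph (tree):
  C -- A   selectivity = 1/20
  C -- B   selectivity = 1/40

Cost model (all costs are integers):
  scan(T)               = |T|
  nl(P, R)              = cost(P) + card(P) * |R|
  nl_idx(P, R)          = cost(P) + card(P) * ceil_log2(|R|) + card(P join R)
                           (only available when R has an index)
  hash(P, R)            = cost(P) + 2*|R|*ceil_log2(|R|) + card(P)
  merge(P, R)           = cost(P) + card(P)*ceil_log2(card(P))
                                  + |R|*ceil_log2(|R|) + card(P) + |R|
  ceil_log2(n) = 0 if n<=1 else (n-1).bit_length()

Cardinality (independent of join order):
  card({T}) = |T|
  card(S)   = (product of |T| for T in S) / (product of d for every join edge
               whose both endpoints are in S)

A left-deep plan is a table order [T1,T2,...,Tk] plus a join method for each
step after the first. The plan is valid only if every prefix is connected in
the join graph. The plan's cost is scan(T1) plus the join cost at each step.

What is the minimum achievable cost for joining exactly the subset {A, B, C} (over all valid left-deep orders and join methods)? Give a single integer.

2180

Selinger DP over subsets of {A,B,C}:
  {C}: scan cost=20, card=20
  {A}: scan cost=500, card=500
  {B}: scan cost=40, card=40
  {AC}: card=500; try (C,hash)→1200, (C,nl_idx)→3500, (A,merge)→5140, (C,merge)→5620, (A,hash)→9040, (A,nl)→10020 …(+1); best=1200 via (C,hash)
  {BC}: card=20; try (C,nl_idx)→260, (C,hash)→280, (B,merge)→420, (C,merge)→440, (B,hash)→520, (B,nl)→820 …(+1); best=260 via (C,nl_idx)
  {ABC}: card=500; try (B,hash)→2180, (A,merge)→5380, (B,merge)→6480, (A,hash)→9280, (A,nl)→10260, (B,nl)→21200; best=2180 via (B,hash)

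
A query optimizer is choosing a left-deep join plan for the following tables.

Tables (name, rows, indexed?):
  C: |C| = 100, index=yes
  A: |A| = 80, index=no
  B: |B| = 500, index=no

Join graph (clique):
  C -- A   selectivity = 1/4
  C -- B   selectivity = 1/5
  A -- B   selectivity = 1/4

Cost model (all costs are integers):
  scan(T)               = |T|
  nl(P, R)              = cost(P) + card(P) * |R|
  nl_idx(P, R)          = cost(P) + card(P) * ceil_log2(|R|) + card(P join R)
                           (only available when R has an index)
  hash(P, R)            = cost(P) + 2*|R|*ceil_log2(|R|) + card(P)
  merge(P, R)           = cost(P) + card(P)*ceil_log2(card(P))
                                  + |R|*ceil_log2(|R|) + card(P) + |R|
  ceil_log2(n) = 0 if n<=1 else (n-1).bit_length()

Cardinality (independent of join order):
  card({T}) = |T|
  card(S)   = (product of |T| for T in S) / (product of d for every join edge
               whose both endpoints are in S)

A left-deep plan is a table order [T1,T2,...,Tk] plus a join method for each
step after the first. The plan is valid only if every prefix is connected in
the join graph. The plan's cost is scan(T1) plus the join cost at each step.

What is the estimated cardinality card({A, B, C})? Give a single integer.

Tables in S: A(80), B(500), C(100)
Edges inside S: C-A(d=4), C-B(d=5), A-B(d=4)
numerator = 80 * 500 * 100 = 4000000
denominator = 4 * 5 * 4 = 80
card(S) = 4000000 / 80 = 50000

50000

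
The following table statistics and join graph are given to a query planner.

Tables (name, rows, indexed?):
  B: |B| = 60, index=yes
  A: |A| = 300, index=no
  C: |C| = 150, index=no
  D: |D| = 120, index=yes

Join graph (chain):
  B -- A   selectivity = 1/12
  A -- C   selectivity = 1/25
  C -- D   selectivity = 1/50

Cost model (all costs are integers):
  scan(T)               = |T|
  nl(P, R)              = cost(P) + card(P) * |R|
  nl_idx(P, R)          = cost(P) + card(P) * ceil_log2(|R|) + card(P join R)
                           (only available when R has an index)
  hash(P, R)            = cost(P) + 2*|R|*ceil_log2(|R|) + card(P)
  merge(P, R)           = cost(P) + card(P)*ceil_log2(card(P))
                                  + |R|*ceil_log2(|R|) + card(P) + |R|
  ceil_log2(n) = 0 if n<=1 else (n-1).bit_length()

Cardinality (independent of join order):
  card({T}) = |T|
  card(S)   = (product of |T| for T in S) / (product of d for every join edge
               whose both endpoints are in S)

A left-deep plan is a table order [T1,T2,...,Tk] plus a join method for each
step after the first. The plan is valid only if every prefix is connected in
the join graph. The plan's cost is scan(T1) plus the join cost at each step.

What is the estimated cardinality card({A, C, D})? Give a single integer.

4320

Tables in S: A(300), C(150), D(120)
Edges inside S: A-C(d=25), C-D(d=50)
numerator = 300 * 150 * 120 = 5400000
denominator = 25 * 50 = 1250
card(S) = 5400000 / 1250 = 4320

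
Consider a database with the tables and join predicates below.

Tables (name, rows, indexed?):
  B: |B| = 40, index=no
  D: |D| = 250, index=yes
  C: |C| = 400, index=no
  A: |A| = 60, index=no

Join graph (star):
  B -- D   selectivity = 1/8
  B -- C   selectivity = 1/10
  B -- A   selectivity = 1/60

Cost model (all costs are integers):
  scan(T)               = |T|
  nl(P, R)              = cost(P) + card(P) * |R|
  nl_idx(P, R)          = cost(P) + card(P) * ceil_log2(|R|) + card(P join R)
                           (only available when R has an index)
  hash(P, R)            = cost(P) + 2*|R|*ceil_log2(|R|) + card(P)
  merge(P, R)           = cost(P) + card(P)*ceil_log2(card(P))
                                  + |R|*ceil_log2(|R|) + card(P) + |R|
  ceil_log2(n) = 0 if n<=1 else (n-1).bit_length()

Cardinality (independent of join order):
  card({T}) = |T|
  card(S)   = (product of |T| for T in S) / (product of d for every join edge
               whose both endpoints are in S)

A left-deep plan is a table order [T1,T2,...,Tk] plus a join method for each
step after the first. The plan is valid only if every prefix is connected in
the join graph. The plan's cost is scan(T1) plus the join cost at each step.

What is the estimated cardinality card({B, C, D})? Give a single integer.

Tables in S: B(40), C(400), D(250)
Edges inside S: B-D(d=8), B-C(d=10)
numerator = 40 * 400 * 250 = 4000000
denominator = 8 * 10 = 80
card(S) = 4000000 / 80 = 50000

50000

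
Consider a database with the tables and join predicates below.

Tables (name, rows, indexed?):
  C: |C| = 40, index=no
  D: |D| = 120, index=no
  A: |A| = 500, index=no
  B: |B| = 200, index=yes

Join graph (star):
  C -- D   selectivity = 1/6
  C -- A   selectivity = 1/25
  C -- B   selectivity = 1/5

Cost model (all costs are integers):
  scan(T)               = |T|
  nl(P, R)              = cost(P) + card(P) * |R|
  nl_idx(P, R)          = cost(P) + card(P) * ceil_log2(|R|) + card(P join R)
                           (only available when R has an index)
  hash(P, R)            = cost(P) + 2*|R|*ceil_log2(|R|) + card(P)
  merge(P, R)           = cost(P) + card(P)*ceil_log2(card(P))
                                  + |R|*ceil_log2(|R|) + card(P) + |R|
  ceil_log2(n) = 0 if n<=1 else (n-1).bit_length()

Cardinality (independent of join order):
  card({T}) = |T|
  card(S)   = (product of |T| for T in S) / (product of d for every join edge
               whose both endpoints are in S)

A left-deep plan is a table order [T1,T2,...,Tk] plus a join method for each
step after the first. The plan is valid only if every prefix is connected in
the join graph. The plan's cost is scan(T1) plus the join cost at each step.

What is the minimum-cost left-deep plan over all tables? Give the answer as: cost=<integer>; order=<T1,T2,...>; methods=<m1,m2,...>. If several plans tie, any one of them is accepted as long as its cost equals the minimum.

cost=23160; order=A,C,D,B; methods=hash,hash,hash

Selinger DP (subsets sized 1..n):
  {C}: scan cost=40, card=40
  {D}: scan cost=120, card=120
  {A}: scan cost=500, card=500
  {B}: scan cost=200, card=200
  {CD}: card=800; try (C,hash)→720, (D,merge)→1280, (C,merge)→1360, (D,hash)→1760, (D,nl)→4840, (C,nl)→4920; best=720 via (C,hash)
  {AC}: card=800; try (C,hash)→1480, (A,merge)→5320, (C,merge)→5780, (A,hash)→9080, (A,nl)→20040, (C,nl)→20500; best=1480 via (C,hash)
  {BC}: card=1600; try (C,hash)→880, (B,nl_idx)→1960, (B,merge)→2120, (C,merge)→2280, (B,hash)→3280, (B,nl)→8040 …(+1); best=880 via (C,hash)
  {ACD}: card=16000; try (D,hash)→3960, (A,hash)→10520, (D,merge)→11240, (A,merge)→14520, (D,nl)→97480, (A,nl)→400720; best=3960 via (D,hash)
  {BCD}: card=32000; try (D,hash)→4160, (B,hash)→4720, (B,merge)→11320, (D,merge)→21040, (B,nl_idx)→39120, (B,nl)→160720 …(+1); best=4160 via (D,hash)
  {ABC}: card=32000; try (B,hash)→5480, (A,hash)→11480, (B,merge)→12080, (A,merge)→25080, (B,nl_idx)→39880, (B,nl)→161480 …(+1); best=5480 via (B,hash)
  {ABCD}: card=640000; try (B,hash)→23160, (D,hash)→39160, (A,hash)→45160, (B,merge)→245760, (D,merge)→518440, (A,merge)→521160 …(+4); best=23160 via (B,hash)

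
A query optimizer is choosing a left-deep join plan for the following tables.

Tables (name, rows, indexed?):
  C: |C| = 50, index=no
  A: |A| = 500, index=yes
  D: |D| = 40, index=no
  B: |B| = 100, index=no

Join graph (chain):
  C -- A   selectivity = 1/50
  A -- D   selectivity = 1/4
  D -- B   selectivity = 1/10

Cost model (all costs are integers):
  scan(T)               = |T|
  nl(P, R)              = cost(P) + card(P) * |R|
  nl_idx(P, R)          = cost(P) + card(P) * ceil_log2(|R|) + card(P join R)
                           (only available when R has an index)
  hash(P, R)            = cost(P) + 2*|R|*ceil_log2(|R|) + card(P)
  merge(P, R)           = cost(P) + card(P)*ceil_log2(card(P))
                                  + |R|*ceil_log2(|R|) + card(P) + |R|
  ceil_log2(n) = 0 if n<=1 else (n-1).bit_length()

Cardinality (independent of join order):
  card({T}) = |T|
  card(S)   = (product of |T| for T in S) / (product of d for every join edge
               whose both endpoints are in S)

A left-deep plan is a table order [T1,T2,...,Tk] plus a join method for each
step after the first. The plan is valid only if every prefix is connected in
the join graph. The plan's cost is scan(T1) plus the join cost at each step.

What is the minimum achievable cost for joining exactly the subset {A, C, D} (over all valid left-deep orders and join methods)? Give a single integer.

1980

Selinger DP over subsets of {A,C,D}:
  {C}: scan cost=50, card=50
  {A}: scan cost=500, card=500
  {D}: scan cost=40, card=40
  {AC}: card=500; try (A,nl_idx)→1000, (C,hash)→1600, (A,merge)→5400, (C,merge)→5850, (A,hash)→9100, (A,nl)→25050 …(+1); best=1000 via (A,nl_idx)
  {AD}: card=5000; try (D,hash)→1480, (A,merge)→5320, (A,nl_idx)→5400, (D,merge)→5780, (A,hash)→9080, (A,nl)→20040 …(+1); best=1480 via (D,hash)
  {ACD}: card=5000; try (D,hash)→1980, (D,merge)→6280, (C,hash)→7080, (D,nl)→21000, (C,merge)→71830, (C,nl)→251480; best=1980 via (D,hash)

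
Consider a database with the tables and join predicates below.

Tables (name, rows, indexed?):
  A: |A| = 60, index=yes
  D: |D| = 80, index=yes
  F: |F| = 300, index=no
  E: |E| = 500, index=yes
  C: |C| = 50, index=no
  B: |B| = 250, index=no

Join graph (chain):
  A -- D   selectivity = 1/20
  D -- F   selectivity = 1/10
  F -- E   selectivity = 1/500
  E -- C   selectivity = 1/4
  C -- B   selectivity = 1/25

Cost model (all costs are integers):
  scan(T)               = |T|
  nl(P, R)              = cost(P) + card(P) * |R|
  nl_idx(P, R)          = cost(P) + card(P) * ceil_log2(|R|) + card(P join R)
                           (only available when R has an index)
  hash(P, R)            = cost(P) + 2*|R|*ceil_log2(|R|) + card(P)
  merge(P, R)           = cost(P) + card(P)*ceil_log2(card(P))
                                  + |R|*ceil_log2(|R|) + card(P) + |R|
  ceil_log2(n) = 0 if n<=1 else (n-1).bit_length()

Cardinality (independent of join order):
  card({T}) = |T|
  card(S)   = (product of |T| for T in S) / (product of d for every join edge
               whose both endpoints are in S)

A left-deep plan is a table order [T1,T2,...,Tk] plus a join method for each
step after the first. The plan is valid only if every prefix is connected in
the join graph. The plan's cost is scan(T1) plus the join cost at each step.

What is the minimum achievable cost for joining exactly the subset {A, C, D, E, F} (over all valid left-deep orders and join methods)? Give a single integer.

15640

Selinger DP over subsets of {A,C,D,E,F}:
  {A}: scan cost=60, card=60
  {D}: scan cost=80, card=80
  {F}: scan cost=300, card=300
  {E}: scan cost=500, card=500
  {C}: scan cost=50, card=50
  {AD}: card=240; try (D,nl_idx)→720, (A,nl_idx)→800, (A,hash)→880, (D,merge)→1120, (A,merge)→1140, (D,hash)→1240 …(+2); best=720 via (D,nl_idx)
  {DF}: card=2400; try (D,hash)→1720, (F,merge)→3720, (D,merge)→3940, (D,nl_idx)→4800, (F,hash)→5560, (F,nl)→24080 …(+1); best=1720 via (D,hash)
  {EF}: card=300; try (E,nl_idx)→3300, (F,hash)→6400, (E,merge)→8300, (F,merge)→8500, (E,hash)→9600, (E,nl)→150300 …(+1); best=3300 via (E,nl_idx)
  {CE}: card=6250; try (C,hash)→1600, (E,merge)→5400, (C,merge)→5850, (E,nl_idx)→6750, (E,hash)→9100, (E,nl)→25050 …(+1); best=1600 via (C,hash)
  {ADF}: card=7200; try (A,hash)→4840, (F,merge)→5880, (F,hash)→6360, (A,nl_idx)→23320, (A,merge)→33340, (F,nl)→72720 …(+1); best=4840 via (A,hash)
  {DEF}: card=2400; try (D,hash)→4720, (D,merge)→6940, (D,nl_idx)→7800, (E,hash)→13120, (E,nl_idx)→25720, (D,nl)→27300 …(+2); best=4720 via (D,hash)
  {CEF}: card=3750; try (C,hash)→4200, (C,merge)→6650, (F,hash)→13250, (C,nl)→18300, (F,merge)→92100, (F,nl)→1876600; best=4200 via (C,hash)
  {ADEF}: card=7200; try (A,hash)→7840, (E,hash)→21040, (A,nl_idx)→26320, (A,merge)→36340, (E,nl_idx)→76840, (E,merge)→110640 …(+2); best=7840 via (A,hash)
  {CDEF}: card=30000; try (C,hash)→7720, (D,hash)→9070, (C,merge)→36270, (D,merge)→53590, (D,nl_idx)→60450, (C,nl)→124720 …(+1); best=7720 via (C,hash)
  {ACDEF}: card=90000; try (C,hash)→15640, (A,hash)→38440, (C,merge)→108990, (A,nl_idx)→277720, (C,nl)→367840, (A,merge)→488140 …(+1); best=15640 via (C,hash)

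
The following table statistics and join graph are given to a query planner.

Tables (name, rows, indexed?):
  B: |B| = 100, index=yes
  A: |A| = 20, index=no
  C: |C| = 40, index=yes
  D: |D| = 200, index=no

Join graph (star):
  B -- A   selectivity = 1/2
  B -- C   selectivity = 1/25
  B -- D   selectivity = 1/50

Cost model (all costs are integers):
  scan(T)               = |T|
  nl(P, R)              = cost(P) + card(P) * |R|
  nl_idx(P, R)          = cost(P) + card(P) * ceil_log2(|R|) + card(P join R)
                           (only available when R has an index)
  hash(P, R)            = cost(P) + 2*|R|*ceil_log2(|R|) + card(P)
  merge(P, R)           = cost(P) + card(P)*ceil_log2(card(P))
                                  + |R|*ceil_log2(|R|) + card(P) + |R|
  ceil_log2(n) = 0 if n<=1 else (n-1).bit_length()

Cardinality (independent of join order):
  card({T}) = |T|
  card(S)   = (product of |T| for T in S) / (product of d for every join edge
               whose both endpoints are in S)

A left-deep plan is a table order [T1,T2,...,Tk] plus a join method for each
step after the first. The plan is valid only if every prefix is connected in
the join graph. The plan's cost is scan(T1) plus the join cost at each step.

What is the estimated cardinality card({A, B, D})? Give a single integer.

Tables in S: A(20), B(100), D(200)
Edges inside S: B-A(d=2), B-D(d=50)
numerator = 20 * 100 * 200 = 400000
denominator = 2 * 50 = 100
card(S) = 400000 / 100 = 4000

4000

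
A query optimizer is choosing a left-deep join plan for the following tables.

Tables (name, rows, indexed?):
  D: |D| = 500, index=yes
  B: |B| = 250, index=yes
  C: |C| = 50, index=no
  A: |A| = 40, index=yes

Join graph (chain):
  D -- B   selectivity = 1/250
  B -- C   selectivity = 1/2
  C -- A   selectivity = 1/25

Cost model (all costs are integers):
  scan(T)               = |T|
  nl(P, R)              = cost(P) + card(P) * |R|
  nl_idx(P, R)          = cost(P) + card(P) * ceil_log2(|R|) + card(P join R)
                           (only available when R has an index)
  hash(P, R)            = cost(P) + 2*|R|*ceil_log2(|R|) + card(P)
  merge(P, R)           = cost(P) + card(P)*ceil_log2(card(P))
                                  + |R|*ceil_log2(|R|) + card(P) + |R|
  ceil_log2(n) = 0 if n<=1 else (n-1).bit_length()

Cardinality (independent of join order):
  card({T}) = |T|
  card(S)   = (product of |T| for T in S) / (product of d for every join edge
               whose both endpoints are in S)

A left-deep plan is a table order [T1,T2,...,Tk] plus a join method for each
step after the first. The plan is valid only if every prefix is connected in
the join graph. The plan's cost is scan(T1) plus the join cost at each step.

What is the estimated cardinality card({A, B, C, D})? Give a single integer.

Tables in S: A(40), B(250), C(50), D(500)
Edges inside S: D-B(d=250), B-C(d=2), C-A(d=25)
numerator = 40 * 250 * 50 * 500 = 250000000
denominator = 250 * 2 * 25 = 12500
card(S) = 250000000 / 12500 = 20000

20000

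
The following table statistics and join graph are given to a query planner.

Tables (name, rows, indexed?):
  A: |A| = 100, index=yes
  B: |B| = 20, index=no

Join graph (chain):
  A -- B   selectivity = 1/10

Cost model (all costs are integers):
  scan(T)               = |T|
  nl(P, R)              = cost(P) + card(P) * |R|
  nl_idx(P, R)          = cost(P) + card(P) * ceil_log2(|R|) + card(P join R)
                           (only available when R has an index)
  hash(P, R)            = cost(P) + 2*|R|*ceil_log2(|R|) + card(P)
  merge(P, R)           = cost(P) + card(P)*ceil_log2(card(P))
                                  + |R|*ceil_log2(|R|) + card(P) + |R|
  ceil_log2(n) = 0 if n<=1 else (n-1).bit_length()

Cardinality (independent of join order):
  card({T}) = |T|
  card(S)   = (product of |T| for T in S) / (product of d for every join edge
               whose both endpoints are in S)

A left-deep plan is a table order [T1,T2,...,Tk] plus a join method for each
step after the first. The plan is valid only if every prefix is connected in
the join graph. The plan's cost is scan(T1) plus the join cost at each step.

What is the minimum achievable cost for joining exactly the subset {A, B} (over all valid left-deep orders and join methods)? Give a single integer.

Selinger DP over subsets of {A,B}:
  {A}: scan cost=100, card=100
  {B}: scan cost=20, card=20
  {AB}: card=200; try (A,nl_idx)→360, (B,hash)→400, (A,merge)→940, (B,merge)→1020, (A,hash)→1440, (A,nl)→2020 …(+1); best=360 via (A,nl_idx)

360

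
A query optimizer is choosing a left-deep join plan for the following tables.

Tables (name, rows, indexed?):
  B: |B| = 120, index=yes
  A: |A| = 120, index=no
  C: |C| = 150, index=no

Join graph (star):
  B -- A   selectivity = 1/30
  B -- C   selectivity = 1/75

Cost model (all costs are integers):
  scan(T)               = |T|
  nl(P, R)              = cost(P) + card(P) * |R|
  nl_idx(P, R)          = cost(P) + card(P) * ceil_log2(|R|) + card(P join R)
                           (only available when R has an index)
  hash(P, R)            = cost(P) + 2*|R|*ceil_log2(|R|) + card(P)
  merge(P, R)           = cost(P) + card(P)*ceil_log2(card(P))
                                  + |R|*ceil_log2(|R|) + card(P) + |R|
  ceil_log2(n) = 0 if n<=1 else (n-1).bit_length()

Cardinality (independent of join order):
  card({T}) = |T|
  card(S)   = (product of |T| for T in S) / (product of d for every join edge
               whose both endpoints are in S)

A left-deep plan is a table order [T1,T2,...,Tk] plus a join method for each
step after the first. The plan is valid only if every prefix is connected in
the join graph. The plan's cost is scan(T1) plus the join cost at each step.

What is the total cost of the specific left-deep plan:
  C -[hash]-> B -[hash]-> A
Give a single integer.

step 1: scan C: cost=150, card=150
step 2: join B via hash
    card(P join B) = 150*120/(75) = 240
    cost = 150 + 2*120*7 + 150 = 1980
step 3: join A via hash
    card(P join A) = 240*120/(30) = 960
    cost = 1980 + 2*120*7 + 240 = 3900

3900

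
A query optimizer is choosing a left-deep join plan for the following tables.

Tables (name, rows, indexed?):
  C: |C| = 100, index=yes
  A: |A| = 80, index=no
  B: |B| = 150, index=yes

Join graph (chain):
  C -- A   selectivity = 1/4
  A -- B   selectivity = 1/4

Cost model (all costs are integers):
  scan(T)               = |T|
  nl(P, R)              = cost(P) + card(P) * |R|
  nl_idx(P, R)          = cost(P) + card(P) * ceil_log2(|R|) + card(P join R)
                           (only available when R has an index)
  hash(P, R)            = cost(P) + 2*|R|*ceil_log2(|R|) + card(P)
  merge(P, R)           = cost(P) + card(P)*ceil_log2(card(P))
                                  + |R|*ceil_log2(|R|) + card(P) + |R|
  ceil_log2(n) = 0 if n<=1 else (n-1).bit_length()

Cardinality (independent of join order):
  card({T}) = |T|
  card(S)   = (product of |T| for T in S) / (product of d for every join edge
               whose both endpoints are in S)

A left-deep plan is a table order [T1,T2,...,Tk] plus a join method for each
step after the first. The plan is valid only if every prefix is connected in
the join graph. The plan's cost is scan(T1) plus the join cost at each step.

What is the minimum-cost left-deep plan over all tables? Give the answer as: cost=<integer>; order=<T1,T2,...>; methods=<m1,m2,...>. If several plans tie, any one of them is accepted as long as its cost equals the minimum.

cost=5720; order=C,A,B; methods=hash,hash

Selinger DP (subsets sized 1..n):
  {C}: scan cost=100, card=100
  {A}: scan cost=80, card=80
  {B}: scan cost=150, card=150
  {AC}: card=2000; try (A,hash)→1320, (C,merge)→1520, (A,merge)→1540, (C,hash)→1560, (C,nl_idx)→2640, (C,nl)→8080 …(+1); best=1320 via (A,hash)
  {AB}: card=3000; try (A,hash)→1420, (B,merge)→2070, (A,merge)→2140, (B,hash)→2560, (B,nl_idx)→3720, (B,nl)→12080 …(+1); best=1420 via (A,hash)
  {ABC}: card=75000; try (B,hash)→5720, (C,hash)→5820, (B,merge)→26670, (C,merge)→41220, (B,nl_idx)→92320, (C,nl_idx)→97420 …(+2); best=5720 via (B,hash)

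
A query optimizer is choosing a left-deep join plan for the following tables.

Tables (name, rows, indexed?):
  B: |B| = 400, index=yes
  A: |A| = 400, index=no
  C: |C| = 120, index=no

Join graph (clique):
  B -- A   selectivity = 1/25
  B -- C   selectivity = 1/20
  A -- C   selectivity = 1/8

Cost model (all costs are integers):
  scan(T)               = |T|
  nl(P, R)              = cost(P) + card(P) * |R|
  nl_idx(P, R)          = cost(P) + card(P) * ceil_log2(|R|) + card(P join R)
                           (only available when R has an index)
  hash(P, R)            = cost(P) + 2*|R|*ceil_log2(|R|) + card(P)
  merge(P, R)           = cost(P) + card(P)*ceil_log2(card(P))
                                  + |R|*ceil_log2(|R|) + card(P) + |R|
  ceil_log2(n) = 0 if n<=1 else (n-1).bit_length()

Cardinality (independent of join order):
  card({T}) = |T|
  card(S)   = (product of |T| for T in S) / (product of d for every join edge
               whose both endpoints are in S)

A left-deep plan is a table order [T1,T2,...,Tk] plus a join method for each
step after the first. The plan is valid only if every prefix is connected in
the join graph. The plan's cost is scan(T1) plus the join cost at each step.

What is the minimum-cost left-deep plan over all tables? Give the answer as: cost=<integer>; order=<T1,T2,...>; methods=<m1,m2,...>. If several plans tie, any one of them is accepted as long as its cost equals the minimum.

Selinger DP (subsets sized 1..n):
  {B}: scan cost=400, card=400
  {A}: scan cost=400, card=400
  {C}: scan cost=120, card=120
  {AB}: card=6400; try (B,hash)→8000, (A,hash)→8000, (B,merge)→8400, (A,merge)→8400, (B,nl_idx)→10400, (B,nl)→160400 …(+1); best=8000 via (B,hash)
  {BC}: card=2400; try (C,hash)→2480, (B,nl_idx)→3600, (B,merge)→5080, (C,merge)→5360, (B,hash)→7440, (B,nl)→48120 …(+1); best=2480 via (C,hash)
  {AC}: card=6000; try (C,hash)→2480, (A,merge)→5080, (C,merge)→5360, (A,hash)→7440, (A,nl)→48120, (C,nl)→48400; best=2480 via (C,hash)
  {ABC}: card=4800; try (A,hash)→12080, (B,hash)→15680, (C,hash)→16080, (A,merge)→37680, (B,nl_idx)→61280, (B,merge)→90480 …(+4); best=12080 via (A,hash)

cost=12080; order=B,C,A; methods=hash,hash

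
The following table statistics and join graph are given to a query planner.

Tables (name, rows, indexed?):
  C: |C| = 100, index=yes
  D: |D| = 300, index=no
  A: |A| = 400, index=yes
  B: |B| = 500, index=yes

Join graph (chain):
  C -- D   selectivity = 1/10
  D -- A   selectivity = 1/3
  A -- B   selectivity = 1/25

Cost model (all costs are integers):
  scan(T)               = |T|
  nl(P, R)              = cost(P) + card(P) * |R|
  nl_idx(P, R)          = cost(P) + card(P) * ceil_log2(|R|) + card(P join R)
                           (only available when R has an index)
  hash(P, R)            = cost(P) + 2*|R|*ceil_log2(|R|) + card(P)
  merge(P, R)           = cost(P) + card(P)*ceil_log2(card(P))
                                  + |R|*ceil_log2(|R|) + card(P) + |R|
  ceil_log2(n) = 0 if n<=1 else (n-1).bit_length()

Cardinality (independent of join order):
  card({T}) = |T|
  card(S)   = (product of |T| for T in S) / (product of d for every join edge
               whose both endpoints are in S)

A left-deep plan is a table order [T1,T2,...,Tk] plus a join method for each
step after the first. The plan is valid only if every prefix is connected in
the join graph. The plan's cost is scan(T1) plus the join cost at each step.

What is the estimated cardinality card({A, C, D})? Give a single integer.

Tables in S: A(400), C(100), D(300)
Edges inside S: C-D(d=10), D-A(d=3)
numerator = 400 * 100 * 300 = 12000000
denominator = 10 * 3 = 30
card(S) = 12000000 / 30 = 400000

400000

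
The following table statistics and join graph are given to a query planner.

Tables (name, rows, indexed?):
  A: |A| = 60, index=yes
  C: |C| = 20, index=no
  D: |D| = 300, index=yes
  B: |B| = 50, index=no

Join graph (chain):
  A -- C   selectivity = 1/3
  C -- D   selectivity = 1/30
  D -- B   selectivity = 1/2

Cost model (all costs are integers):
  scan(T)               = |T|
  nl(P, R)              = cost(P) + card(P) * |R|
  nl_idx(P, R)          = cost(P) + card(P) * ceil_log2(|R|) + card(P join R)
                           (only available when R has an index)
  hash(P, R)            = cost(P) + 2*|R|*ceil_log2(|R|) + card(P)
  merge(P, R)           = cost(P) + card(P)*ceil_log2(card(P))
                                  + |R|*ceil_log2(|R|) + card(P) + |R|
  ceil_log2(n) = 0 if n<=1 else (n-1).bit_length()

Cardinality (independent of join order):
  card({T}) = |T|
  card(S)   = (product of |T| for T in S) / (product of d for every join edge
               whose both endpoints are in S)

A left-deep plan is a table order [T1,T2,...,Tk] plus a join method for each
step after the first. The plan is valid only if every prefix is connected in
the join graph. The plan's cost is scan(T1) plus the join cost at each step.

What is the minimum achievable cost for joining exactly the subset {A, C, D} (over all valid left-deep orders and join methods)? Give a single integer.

1320

Selinger DP over subsets of {A,C,D}:
  {A}: scan cost=60, card=60
  {C}: scan cost=20, card=20
  {D}: scan cost=300, card=300
  {AC}: card=400; try (C,hash)→320, (A,nl_idx)→540, (A,merge)→560, (C,merge)→600, (A,hash)→760, (A,nl)→1220 …(+1); best=320 via (C,hash)
  {CD}: card=200; try (D,nl_idx)→400, (C,hash)→800, (D,merge)→3140, (C,merge)→3420, (D,hash)→5440, (D,nl)→6020 …(+1); best=400 via (D,nl_idx)
  {ACD}: card=4000; try (A,hash)→1320, (A,merge)→2620, (A,nl_idx)→5600, (D,hash)→6120, (D,merge)→7320, (D,nl_idx)→7920 …(+2); best=1320 via (A,hash)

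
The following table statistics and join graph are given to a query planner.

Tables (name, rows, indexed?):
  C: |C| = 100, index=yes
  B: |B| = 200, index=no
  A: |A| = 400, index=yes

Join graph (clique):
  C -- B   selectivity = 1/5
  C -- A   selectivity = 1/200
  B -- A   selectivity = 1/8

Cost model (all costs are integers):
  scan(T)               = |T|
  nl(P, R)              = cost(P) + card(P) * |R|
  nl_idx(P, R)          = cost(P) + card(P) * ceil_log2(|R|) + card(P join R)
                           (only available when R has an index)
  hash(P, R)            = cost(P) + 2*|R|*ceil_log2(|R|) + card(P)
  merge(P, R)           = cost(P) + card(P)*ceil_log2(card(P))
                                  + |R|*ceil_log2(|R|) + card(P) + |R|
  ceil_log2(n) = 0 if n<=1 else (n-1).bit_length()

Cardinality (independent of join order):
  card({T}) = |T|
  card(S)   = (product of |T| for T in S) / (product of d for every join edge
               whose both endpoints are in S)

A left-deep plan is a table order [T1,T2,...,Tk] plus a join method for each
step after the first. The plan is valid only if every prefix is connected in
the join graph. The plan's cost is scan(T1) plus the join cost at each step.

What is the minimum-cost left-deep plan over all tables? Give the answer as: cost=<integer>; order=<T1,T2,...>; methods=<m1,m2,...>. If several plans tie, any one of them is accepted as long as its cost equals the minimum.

Selinger DP (subsets sized 1..n):
  {C}: scan cost=100, card=100
  {B}: scan cost=200, card=200
  {A}: scan cost=400, card=400
  {BC}: card=4000; try (C,hash)→1800, (B,merge)→2700, (C,merge)→2800, (B,hash)→3400, (C,nl_idx)→5600, (B,nl)→20100 …(+1); best=1800 via (C,hash)
  {AC}: card=200; try (A,nl_idx)→1200, (C,hash)→2200, (C,nl_idx)→3400, (A,merge)→4900, (C,merge)→5200, (A,hash)→7400 …(+2); best=1200 via (A,nl_idx)
  {AB}: card=10000; try (B,hash)→4000, (A,merge)→6000, (B,merge)→6200, (A,hash)→7600, (A,nl_idx)→12000, (A,nl)→80200 …(+1); best=4000 via (B,hash)
  {ABC}: card=1000; try (B,hash)→4600, (B,merge)→4800, (A,hash)→13000, (C,hash)→15400, (A,nl_idx)→38800, (B,nl)→41200 …(+5); best=4600 via (B,hash)

cost=4600; order=C,A,B; methods=nl_idx,hash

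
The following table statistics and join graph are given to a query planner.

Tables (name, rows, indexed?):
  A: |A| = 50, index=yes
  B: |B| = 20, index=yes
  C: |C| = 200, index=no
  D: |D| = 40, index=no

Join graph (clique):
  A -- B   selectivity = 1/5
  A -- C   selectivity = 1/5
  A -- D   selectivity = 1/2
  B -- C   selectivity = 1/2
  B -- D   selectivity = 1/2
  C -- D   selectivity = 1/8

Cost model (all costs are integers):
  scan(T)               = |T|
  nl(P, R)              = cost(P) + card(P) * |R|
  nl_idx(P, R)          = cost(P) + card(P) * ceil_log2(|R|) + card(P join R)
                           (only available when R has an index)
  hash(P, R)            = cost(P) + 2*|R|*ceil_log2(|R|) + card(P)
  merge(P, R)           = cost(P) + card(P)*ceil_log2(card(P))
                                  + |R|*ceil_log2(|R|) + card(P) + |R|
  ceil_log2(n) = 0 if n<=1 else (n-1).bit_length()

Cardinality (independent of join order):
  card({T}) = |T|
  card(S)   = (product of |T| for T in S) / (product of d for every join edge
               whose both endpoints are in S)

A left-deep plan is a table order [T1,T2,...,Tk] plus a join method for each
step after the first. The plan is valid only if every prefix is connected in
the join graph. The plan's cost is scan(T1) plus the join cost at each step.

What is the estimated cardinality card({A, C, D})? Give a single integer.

Tables in S: A(50), C(200), D(40)
Edges inside S: A-C(d=5), A-D(d=2), C-D(d=8)
numerator = 50 * 200 * 40 = 400000
denominator = 5 * 2 * 8 = 80
card(S) = 400000 / 80 = 5000

5000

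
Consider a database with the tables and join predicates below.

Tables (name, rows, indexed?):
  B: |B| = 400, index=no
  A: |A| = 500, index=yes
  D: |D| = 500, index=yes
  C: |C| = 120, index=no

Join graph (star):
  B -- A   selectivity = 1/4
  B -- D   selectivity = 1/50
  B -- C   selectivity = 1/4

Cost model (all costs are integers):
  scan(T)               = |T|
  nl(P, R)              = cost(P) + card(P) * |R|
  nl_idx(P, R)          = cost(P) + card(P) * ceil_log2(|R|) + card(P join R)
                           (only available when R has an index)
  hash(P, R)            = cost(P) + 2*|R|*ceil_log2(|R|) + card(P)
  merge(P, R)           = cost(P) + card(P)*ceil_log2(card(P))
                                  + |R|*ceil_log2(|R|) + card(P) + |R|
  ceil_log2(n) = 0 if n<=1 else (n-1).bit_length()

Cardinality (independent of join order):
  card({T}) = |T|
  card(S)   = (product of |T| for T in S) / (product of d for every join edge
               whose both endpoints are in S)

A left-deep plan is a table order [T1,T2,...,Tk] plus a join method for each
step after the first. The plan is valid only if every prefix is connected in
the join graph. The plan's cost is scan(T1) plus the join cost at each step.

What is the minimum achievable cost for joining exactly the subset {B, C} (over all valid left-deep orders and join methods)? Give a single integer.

Selinger DP over subsets of {B,C}:
  {B}: scan cost=400, card=400
  {C}: scan cost=120, card=120
  {BC}: card=12000; try (C,hash)→2480, (B,merge)→5080, (C,merge)→5360, (B,hash)→7440, (B,nl)→48120, (C,nl)→48400; best=2480 via (C,hash)

2480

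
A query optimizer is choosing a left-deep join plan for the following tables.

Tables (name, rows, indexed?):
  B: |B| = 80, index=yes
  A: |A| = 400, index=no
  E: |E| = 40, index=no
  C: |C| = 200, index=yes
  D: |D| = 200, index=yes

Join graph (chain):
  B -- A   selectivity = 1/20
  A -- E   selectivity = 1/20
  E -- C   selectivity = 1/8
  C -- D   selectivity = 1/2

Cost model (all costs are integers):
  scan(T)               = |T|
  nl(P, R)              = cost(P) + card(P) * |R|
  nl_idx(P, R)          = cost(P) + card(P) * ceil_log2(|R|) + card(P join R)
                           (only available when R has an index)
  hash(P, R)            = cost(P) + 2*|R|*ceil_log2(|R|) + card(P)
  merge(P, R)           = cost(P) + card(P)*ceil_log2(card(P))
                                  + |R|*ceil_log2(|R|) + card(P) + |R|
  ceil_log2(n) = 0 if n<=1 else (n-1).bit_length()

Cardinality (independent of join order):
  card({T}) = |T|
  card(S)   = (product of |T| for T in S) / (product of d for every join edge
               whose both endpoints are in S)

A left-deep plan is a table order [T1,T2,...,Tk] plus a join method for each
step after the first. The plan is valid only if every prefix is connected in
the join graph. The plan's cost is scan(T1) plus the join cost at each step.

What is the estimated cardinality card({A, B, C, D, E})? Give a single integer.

8000000

Tables in S: A(400), B(80), C(200), D(200), E(40)
Edges inside S: B-A(d=20), A-E(d=20), E-C(d=8), C-D(d=2)
numerator = 400 * 80 * 200 * 200 * 40 = 51200000000
denominator = 20 * 20 * 8 * 2 = 6400
card(S) = 51200000000 / 6400 = 8000000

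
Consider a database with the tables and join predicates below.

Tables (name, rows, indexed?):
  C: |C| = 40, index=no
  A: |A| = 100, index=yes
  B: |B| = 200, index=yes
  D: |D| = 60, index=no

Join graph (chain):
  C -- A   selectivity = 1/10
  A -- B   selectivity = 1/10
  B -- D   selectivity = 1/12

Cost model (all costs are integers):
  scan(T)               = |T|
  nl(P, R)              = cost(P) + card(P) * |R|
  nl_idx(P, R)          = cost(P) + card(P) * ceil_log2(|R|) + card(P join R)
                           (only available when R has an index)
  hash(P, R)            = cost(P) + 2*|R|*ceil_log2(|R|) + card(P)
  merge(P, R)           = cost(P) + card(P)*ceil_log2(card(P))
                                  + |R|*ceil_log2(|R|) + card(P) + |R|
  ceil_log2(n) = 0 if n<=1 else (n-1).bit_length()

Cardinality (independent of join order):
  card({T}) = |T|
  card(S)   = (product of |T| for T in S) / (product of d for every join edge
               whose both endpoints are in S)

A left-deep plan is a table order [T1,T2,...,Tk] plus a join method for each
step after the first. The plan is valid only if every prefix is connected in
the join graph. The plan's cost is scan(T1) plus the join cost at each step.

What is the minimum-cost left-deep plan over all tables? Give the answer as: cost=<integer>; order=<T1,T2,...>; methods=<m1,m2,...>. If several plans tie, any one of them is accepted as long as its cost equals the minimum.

cost=13000; order=B,A,C,D; methods=hash,hash,hash

Selinger DP (subsets sized 1..n):
  {C}: scan cost=40, card=40
  {A}: scan cost=100, card=100
  {B}: scan cost=200, card=200
  {D}: scan cost=60, card=60
  {AC}: card=400; try (C,hash)→680, (A,nl_idx)→720, (A,merge)→1120, (C,merge)→1180, (A,hash)→1480, (A,nl)→4040 …(+1); best=680 via (C,hash)
  {AB}: card=2000; try (A,hash)→1800, (B,merge)→2700, (A,merge)→2800, (B,nl_idx)→2900, (B,hash)→3400, (A,nl_idx)→3600 …(+2); best=1800 via (A,hash)
  {BD}: card=1000; try (D,hash)→1120, (B,nl_idx)→1540, (B,merge)→2280, (D,merge)→2420, (B,hash)→3320, (B,nl)→12060 …(+1); best=1120 via (D,hash)
  {ABC}: card=8000; try (C,hash)→4280, (B,hash)→4280, (B,merge)→6480, (B,nl_idx)→11880, (C,merge)→26080, (B,nl)→80680 …(+1); best=4280 via (C,hash)
  {ABD}: card=10000; try (A,hash)→3520, (D,hash)→4520, (A,merge)→12920, (A,nl_idx)→18120, (D,merge)→26220, (A,nl)→101120 …(+1); best=3520 via (A,hash)
  {ABCD}: card=40000; try (D,hash)→13000, (C,hash)→14000, (D,merge)→116700, (C,merge)→153800, (C,nl)→403520, (D,nl)→484280; best=13000 via (D,hash)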